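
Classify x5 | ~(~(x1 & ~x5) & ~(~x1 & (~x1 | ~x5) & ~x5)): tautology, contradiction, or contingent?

tautology

x5 | ~(~(x1 & ~x5) & ~(~x1 & (~x1 | ~x5) & ~x5))
= x5 | x1 & ~x5 | ~x1 & (~x1 | ~x5) & ~x5
= x5 | x1 & ~x5 | ~x1 & ~x5
= x5 | ~x5
= 1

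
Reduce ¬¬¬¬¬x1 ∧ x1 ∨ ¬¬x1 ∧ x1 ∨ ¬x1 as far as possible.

True

¬¬¬¬¬x1 ∧ x1 ∨ ¬¬x1 ∧ x1 ∨ ¬x1
= ¬¬¬x1 ∧ x1 ∨ ¬¬x1 ∧ x1 ∨ ¬x1   — double negation
= ¬¬¬x1 ∧ x1 ∨ x1 ∧ x1 ∨ ¬x1   — double negation
= ¬x1 ∧ x1 ∨ x1 ∧ x1 ∨ ¬x1   — double negation
= x1 ∨ ¬x1   — distribution
= True   — complement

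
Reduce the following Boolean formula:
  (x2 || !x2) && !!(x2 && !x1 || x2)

x2

(x2 || !x2) && !!(x2 && !x1 || x2)
= !!(x2 && !x1 || x2)   [complement / identity]
= !!x2   [absorption]
= x2   [double negation]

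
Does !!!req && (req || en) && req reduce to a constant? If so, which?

!!!req && (req || en) && req
= !req && (req || en) && req   [double negation]
= !req && req   [absorption]
= false   [complement]

yes, False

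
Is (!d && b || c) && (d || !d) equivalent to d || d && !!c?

No

E1: (!d && b || c) && (d || !d)
    = !d && b || c   [complement / identity]
E2: d || d && !!c
    = d || d && c   [double negation]
    = d   [absorption]
These differ: at b=1, c=0, d=0, E1 = 1 but E2 = 0.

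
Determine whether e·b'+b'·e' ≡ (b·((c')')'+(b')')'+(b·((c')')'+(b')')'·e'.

Yes

E1: e·b'+b'·e'
    = b'
E2: (b·((c')')'+(b')')'+(b·((c')')'+(b')')'·e'
    = (b·((c')')'+(b')')'
    = (b·((c')')'+b)'
    = (b·c'+b)'
    = b'
Both reduce to b', so they are equivalent.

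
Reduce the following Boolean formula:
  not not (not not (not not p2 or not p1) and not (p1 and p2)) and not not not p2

not not (not not (not not p2 or not p1) and not (p1 and p2)) and not not not p2
= not not (not not (not not p2 or not p1) and not (p1 and p2)) and not p2   — double negation
= not not (not (not p2 and p1) and not (p1 and p2)) and not p2   — De Morgan
= not (not p2 and p1 or p1 and p2) and not p2   — De Morgan
= not p1 and not p2   — distribution

not p1 and not p2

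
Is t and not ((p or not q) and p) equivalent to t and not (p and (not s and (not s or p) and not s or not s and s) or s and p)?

E1: t and not ((p or not q) and p)
    = t and not p   [absorption]
E2: t and not (p and (not s and (not s or p) and not s or not s and s) or s and p)
    = t and not (p and (not s and not s or not s and s) or s and p)   [absorption]
    = t and not (p and not s or s and p)   [distribution]
    = t and not p   [distribution]
Both reduce to t and not p, so they are equivalent.

Yes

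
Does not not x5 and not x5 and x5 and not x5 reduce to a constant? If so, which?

yes, False

not not x5 and not x5 and x5 and not x5
= x5 and not x5 and x5 and not x5   — double negation
= x5 and not x5   — idempotence
= False   — complement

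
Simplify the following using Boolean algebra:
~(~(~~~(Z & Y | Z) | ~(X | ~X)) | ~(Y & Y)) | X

~Z & Y | X

~(~(~~~(Z & Y | Z) | ~(X | ~X)) | ~(Y & Y)) | X
= ~(~(~~~Z | ~(X | ~X)) | ~(Y & Y)) | X   — absorption
= ~(~~Z & (X | ~X) | ~(Y & Y)) | X   — De Morgan
= ~(~~Z | ~(Y & Y)) | X   — complement / identity
= ~(~~Z | ~Y) | X   — idempotence
= ~Z & Y | X   — De Morgan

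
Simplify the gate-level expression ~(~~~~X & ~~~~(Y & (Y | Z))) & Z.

~(~~~~X & ~~~~(Y & (Y | Z))) & Z
= ~(~~X & ~~~~(Y & (Y | Z))) & Z
= ~(~~X & ~~~~Y) & Z
= ~(~~X & ~~Y) & Z
= (~X | ~Y) & Z

(~X | ~Y) & Z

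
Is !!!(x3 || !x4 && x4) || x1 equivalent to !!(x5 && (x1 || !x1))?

E1: !!!(x3 || !x4 && x4) || x1
    = !(x3 || !x4 && x4) || x1   [double negation]
    = !x3 || x1   [complement / identity]
E2: !!(x5 && (x1 || !x1))
    = x5 && (x1 || !x1)   [double negation]
    = x5   [complement / identity]
These differ: at x1=1, x3=1, x4=0, x5=0, E1 = 1 but E2 = 0.

No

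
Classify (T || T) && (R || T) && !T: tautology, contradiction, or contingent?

(T || T) && (R || T) && !T
= (T && R || T) && !T   (distribution)
= T && !T   (absorption)
= false   (complement)

contradiction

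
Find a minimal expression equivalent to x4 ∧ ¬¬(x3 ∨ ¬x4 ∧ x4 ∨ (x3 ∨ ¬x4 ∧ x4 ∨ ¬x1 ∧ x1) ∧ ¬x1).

x4 ∧ ¬¬(x3 ∨ ¬x4 ∧ x4 ∨ (x3 ∨ ¬x4 ∧ x4 ∨ ¬x1 ∧ x1) ∧ ¬x1)
= x4 ∧ ¬¬(x3 ∨ ¬x4 ∧ x4 ∨ (x3 ∨ ¬x4 ∧ x4) ∧ ¬x1)   (complement / identity)
= x4 ∧ ¬¬(x3 ∨ ¬x4 ∧ x4)   (absorption)
= x4 ∧ ¬¬x3   (complement / identity)
= x4 ∧ x3   (double negation)

x4 ∧ x3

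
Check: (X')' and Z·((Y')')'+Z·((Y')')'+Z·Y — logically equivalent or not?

No

E1: (X')'
    = X   [double negation]
E2: Z·((Y')')'+Z·((Y')')'+Z·Y
    = Z·((Y')')'+Z·Y   [idempotence]
    = Z·Y'+Z·Y   [double negation]
    = Z   [distribution]
These differ: at X=1, Y=0, Z=0, E1 = 1 but E2 = 0.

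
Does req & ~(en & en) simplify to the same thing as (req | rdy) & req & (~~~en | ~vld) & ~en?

Yes

E1: req & ~(en & en)
    = req & ~en   (idempotence)
E2: (req | rdy) & req & (~~~en | ~vld) & ~en
    = (req | rdy) & req & (~en | ~vld) & ~en   (double negation)
    = (req | rdy) & req & ~en   (absorption)
    = req & ~en   (absorption)
Both reduce to req & ~en, so they are equivalent.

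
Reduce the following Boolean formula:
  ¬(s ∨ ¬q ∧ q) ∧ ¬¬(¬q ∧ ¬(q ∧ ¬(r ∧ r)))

¬(s ∨ ¬q ∧ q) ∧ ¬¬(¬q ∧ ¬(q ∧ ¬(r ∧ r)))
= ¬(s ∨ ¬q ∧ q) ∧ ¬(q ∨ q ∧ ¬(r ∧ r))   (De Morgan)
= ¬(s ∨ ¬q ∧ q) ∧ ¬(q ∨ q ∧ ¬r)   (idempotence)
= ¬(s ∨ ¬q ∧ q) ∧ ¬q   (absorption)
= ¬s ∧ ¬q   (complement / identity)

¬s ∧ ¬q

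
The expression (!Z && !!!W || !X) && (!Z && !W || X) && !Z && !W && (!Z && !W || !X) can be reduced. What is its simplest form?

(!Z && !!!W || !X) && (!Z && !W || X) && !Z && !W && (!Z && !W || !X)
= (!Z && !W || !X) && (!Z && !W || X) && !Z && !W && (!Z && !W || !X)
= (!Z && !W || !X) && !Z && !W && (!Z && !W || !X)
= (!Z && !W || !X) && !Z && !W
= !Z && !W

!Z && !W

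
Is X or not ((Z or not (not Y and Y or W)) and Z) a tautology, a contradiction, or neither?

X or not ((Z or not (not Y and Y or W)) and Z)
= X or not ((Z or not W) and Z)   (complement / identity)
= X or not Z   (absorption)
This depends on X, Z, so it is not a constant.

neither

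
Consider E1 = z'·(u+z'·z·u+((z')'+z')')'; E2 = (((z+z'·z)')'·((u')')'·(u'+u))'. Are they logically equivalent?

E1: z'·(u+z'·z·u+((z')'+z')')'
    = z'·(u+z'·z·u+z'·z)'   (De Morgan)
    = z'·(u+z'·z)'   (absorption)
    = z'·u'   (complement / identity)
E2: (((z+z'·z)')'·((u')')'·(u'+u))'
    = ((z')'·((u')')'·(u'+u))'   (complement / identity)
    = ((z')'·((u')')')'   (complement / identity)
    = z'+(u')'   (De Morgan)
    = z'+u   (double negation)
These differ: at u=1, z=0, E1 = 0 but E2 = 1.

No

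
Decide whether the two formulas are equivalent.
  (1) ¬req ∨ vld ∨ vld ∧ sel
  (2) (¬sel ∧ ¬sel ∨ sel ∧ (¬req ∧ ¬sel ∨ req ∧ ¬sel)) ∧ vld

No

E1: ¬req ∨ vld ∨ vld ∧ sel
    = ¬req ∨ vld   — absorption
E2: (¬sel ∧ ¬sel ∨ sel ∧ (¬req ∧ ¬sel ∨ req ∧ ¬sel)) ∧ vld
    = (¬sel ∧ ¬sel ∨ sel ∧ ¬sel) ∧ vld   — distribution
    = ¬sel ∧ vld   — distribution
These differ: at req=0, sel=1, vld=0, E1 = 1 but E2 = 0.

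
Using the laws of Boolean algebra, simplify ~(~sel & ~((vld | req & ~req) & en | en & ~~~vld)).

~(~sel & ~((vld | req & ~req) & en | en & ~~~vld))
= ~(~sel & ~((vld | req & ~req) & en | en & ~vld))   [double negation]
= ~(~sel & ~(vld & en | en & ~vld))   [complement / identity]
= sel | vld & en | en & ~vld   [De Morgan]
= sel | en   [distribution]

sel | en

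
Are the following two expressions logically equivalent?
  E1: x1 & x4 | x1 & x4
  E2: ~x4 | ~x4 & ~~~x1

E1: x1 & x4 | x1 & x4
    = x1 & x4   (idempotence)
E2: ~x4 | ~x4 & ~~~x1
    = ~x4 | ~x4 & ~x1   (double negation)
    = ~x4   (absorption)
These differ: at x1=0, x4=0, E1 = 0 but E2 = 1.

No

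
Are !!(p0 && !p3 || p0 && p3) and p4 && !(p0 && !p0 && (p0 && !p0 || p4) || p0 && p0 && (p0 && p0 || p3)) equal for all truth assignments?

E1: !!(p0 && !p3 || p0 && p3)
    = p0 && !p3 || p0 && p3   [double negation]
    = p0   [distribution]
E2: p4 && !(p0 && !p0 && (p0 && !p0 || p4) || p0 && p0 && (p0 && p0 || p3))
    = p4 && !(p0 && !p0 || p0 && p0 && (p0 && p0 || p3))   [absorption]
    = p4 && !(p0 && !p0 || p0 && p0)   [absorption]
    = p4 && !p0   [distribution]
These differ: at p0=1, p3=0, p4=0, E1 = 1 but E2 = 0.

No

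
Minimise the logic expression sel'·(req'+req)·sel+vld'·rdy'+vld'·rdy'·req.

vld'·rdy'

sel'·(req'+req)·sel+vld'·rdy'+vld'·rdy'·req
= sel'·(req'+req)·sel+vld'·rdy'
= sel'·sel+vld'·rdy'
= vld'·rdy'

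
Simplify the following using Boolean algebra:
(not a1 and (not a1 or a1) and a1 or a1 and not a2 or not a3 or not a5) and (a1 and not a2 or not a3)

a1 and not a2 or not a3

(not a1 and (not a1 or a1) and a1 or a1 and not a2 or not a3 or not a5) and (a1 and not a2 or not a3)
= (not a1 and a1 or a1 and not a2 or not a3 or not a5) and (a1 and not a2 or not a3)   — complement / identity
= (a1 and not a2 or not a3 or not a5) and (a1 and not a2 or not a3)   — complement / identity
= a1 and not a2 or not a3   — absorption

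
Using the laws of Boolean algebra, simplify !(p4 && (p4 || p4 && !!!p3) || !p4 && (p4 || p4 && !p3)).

!p4

!(p4 && (p4 || p4 && !!!p3) || !p4 && (p4 || p4 && !p3))
= !(p4 && (p4 || p4 && !p3) || !p4 && (p4 || p4 && !p3))   — double negation
= !(p4 || p4 && !p3)   — distribution
= !p4   — absorption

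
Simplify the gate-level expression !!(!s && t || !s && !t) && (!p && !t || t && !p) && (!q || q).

!s && !p

!!(!s && t || !s && !t) && (!p && !t || t && !p) && (!q || q)
= !!(!s && t || !s && !t) && (!p && !t || t && !p)   (complement / identity)
= !!!s && (!p && !t || t && !p)   (distribution)
= !!!s && !p   (distribution)
= !s && !p   (double negation)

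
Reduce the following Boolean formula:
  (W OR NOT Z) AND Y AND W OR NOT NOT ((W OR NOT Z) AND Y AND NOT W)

(W OR NOT Z) AND Y AND W OR NOT NOT ((W OR NOT Z) AND Y AND NOT W)
= (W OR NOT Z) AND Y AND W OR (W OR NOT Z) AND Y AND NOT W
= (W OR NOT Z) AND Y

(W OR NOT Z) AND Y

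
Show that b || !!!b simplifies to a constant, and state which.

b || !!!b
= b || !b   (double negation)
= true   (complement)

true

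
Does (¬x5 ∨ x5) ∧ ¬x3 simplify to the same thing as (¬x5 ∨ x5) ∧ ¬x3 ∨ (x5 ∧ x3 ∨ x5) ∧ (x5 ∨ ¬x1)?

E1: (¬x5 ∨ x5) ∧ ¬x3
    = ¬x3   (complement / identity)
E2: (¬x5 ∨ x5) ∧ ¬x3 ∨ (x5 ∧ x3 ∨ x5) ∧ (x5 ∨ ¬x1)
    = (¬x5 ∨ x5) ∧ ¬x3 ∨ x5 ∧ (x5 ∨ ¬x1)   (absorption)
    = ¬x3 ∨ x5 ∧ (x5 ∨ ¬x1)   (complement / identity)
    = ¬x3 ∨ x5   (absorption)
These differ: at x1=1, x3=1, x5=1, E1 = 0 but E2 = 1.

No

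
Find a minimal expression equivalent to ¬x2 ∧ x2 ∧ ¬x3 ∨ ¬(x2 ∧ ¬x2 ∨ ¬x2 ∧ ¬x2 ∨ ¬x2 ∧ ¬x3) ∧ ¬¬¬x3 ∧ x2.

¬x2 ∧ x2 ∧ ¬x3 ∨ ¬(x2 ∧ ¬x2 ∨ ¬x2 ∧ ¬x2 ∨ ¬x2 ∧ ¬x3) ∧ ¬¬¬x3 ∧ x2
= ¬x2 ∧ x2 ∧ ¬x3 ∨ ¬(¬x2 ∨ ¬x2 ∧ ¬x3) ∧ ¬¬¬x3 ∧ x2
= ¬x2 ∧ x2 ∧ ¬x3 ∨ ¬¬x2 ∧ ¬¬¬x3 ∧ x2
= ¬x2 ∧ x2 ∧ ¬x3 ∨ ¬¬x2 ∧ ¬x3 ∧ x2
= ¬x2 ∧ x2 ∧ ¬x3 ∨ x2 ∧ ¬x3 ∧ x2
= x2 ∧ ¬x3

x2 ∧ ¬x3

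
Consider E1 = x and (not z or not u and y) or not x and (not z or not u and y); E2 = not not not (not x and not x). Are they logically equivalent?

No

E1: x and (not z or not u and y) or not x and (not z or not u and y)
    = not z or not u and y   (distribution)
E2: not not not (not x and not x)
    = not not not not x   (idempotence)
    = not not x   (double negation)
    = x   (double negation)
These differ: at u=0, x=1, y=0, z=1, E1 = 0 but E2 = 1.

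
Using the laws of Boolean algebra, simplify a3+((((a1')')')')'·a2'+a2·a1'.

a3+a1'

a3+((((a1')')')')'·a2'+a2·a1'
= a3+((a1')')'·a2'+a2·a1'   [double negation]
= a3+a1'·a2'+a2·a1'   [double negation]
= a3+(a2'+a2)·a1'   [distribution]
= a3+a1'   [complement / identity]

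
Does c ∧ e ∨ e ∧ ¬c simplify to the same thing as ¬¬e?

Yes

E1: c ∧ e ∨ e ∧ ¬c
    = e   — distribution
E2: ¬¬e
    = e   — double negation
Both reduce to e, so they are equivalent.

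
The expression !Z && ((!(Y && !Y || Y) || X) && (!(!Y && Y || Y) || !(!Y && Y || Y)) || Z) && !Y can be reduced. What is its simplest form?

!Z && !Y

!Z && ((!(Y && !Y || Y) || X) && (!(!Y && Y || Y) || !(!Y && Y || Y)) || Z) && !Y
= !Z && ((!Y || X) && (!(!Y && Y || Y) || !(!Y && Y || Y)) || Z) && !Y   (complement / identity)
= !Z && ((!Y || X) && !(!Y && Y || Y) || Z) && !Y   (idempotence)
= !Z && ((!Y || X) && !Y || Z) && !Y   (complement / identity)
= !Z && (!Y || Z) && !Y   (absorption)
= !Z && !Y   (absorption)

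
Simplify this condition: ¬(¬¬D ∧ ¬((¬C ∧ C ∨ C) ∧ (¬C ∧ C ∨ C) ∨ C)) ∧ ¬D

¬(¬¬D ∧ ¬((¬C ∧ C ∨ C) ∧ (¬C ∧ C ∨ C) ∨ C)) ∧ ¬D
= ¬(¬¬D ∧ ¬(¬C ∧ C ∨ C ∨ C)) ∧ ¬D   [idempotence]
= (¬D ∨ ¬C ∧ C ∨ C ∨ C) ∧ ¬D   [De Morgan]
= (¬D ∨ C ∨ C) ∧ ¬D   [complement / identity]
= (¬D ∨ C) ∧ ¬D   [idempotence]
= ¬D   [absorption]

¬D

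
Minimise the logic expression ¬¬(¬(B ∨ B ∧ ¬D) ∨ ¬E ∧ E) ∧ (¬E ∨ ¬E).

¬¬(¬(B ∨ B ∧ ¬D) ∨ ¬E ∧ E) ∧ (¬E ∨ ¬E)
= ¬¬¬(B ∨ B ∧ ¬D) ∧ (¬E ∨ ¬E)   — complement / identity
= ¬(B ∨ B ∧ ¬D) ∧ (¬E ∨ ¬E)   — double negation
= ¬B ∧ (¬E ∨ ¬E)   — absorption
= ¬B ∧ ¬E   — idempotence

¬B ∧ ¬E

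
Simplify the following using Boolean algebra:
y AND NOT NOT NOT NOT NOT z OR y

y

y AND NOT NOT NOT NOT NOT z OR y
= y AND NOT NOT NOT z OR y   — double negation
= y AND NOT z OR y   — double negation
= y   — absorption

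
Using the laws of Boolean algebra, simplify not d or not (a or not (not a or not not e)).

not d or not a

not d or not (a or not (not a or not not e))
= not d or not (a or a and not e)
= not d or not a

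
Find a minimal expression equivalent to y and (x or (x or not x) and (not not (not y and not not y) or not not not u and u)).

y and x

y and (x or (x or not x) and (not not (not y and not not y) or not not not u and u))
= y and (x or (x or not x) and (not not (not y and y) or not not not u and u))   (double negation)
= y and (x or (x or not x) and (not not (not y and y) or not u and u))   (double negation)
= y and (x or (x or not x) and (not y and y or not u and u))   (double negation)
= y and (x or not y and y or not u and u)   (complement / identity)
= y and (x or not u and u)   (complement / identity)
= y and x   (complement / identity)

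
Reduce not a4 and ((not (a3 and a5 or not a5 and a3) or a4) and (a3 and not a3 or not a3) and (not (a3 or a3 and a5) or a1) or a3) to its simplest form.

not a4

not a4 and ((not (a3 and a5 or not a5 and a3) or a4) and (a3 and not a3 or not a3) and (not (a3 or a3 and a5) or a1) or a3)
= not a4 and ((not (a3 and a5 or not a5 and a3) or a4) and (a3 and not a3 or not a3) and (not a3 or a1) or a3)   (absorption)
= not a4 and ((not (a3 and a5 or not a5 and a3) or a4) and not a3 and (not a3 or a1) or a3)   (complement / identity)
= not a4 and ((not a3 or a4) and not a3 and (not a3 or a1) or a3)   (distribution)
= not a4 and (not a3 and (not a3 or a1) or a3)   (absorption)
= not a4 and (not a3 or a3)   (absorption)
= not a4   (complement / identity)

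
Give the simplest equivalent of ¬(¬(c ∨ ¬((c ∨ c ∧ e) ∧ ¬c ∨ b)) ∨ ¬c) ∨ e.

c ∨ e

¬(¬(c ∨ ¬((c ∨ c ∧ e) ∧ ¬c ∨ b)) ∨ ¬c) ∨ e
= ¬(¬(c ∨ ¬(c ∧ ¬c ∨ b)) ∨ ¬c) ∨ e   — absorption
= (c ∨ ¬(c ∧ ¬c ∨ b)) ∧ c ∨ e   — De Morgan
= (c ∨ ¬b) ∧ c ∨ e   — complement / identity
= c ∨ e   — absorption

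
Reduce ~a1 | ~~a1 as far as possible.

~a1 | ~~a1
= ~a1 | a1   — double negation
= 1   — complement

1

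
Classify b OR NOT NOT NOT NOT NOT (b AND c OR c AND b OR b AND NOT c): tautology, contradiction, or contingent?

tautology

b OR NOT NOT NOT NOT NOT (b AND c OR c AND b OR b AND NOT c)
= b OR NOT NOT NOT (b AND c OR c AND b OR b AND NOT c)   — double negation
= b OR NOT NOT NOT (b AND c OR b)   — distribution
= b OR NOT (b AND c OR b)   — double negation
= b OR NOT b   — absorption
= TRUE   — complement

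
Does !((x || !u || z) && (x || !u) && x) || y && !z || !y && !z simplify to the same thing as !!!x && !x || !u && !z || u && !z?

Yes

E1: !((x || !u || z) && (x || !u) && x) || y && !z || !y && !z
    = !((x || !u) && x) || y && !z || !y && !z   — absorption
    = !((x || !u) && x) || !z   — distribution
    = !x || !z   — absorption
E2: !!!x && !x || !u && !z || u && !z
    = !!!x && !x || !z   — distribution
    = !x && !x || !z   — double negation
    = !x || !z   — idempotence
Both reduce to !x || !z, so they are equivalent.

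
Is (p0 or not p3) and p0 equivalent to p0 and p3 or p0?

E1: (p0 or not p3) and p0
    = p0   [absorption]
E2: p0 and p3 or p0
    = p0   [absorption]
Both reduce to p0, so they are equivalent.

Yes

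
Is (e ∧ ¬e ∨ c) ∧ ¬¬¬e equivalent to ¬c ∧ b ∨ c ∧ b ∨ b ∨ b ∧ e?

E1: (e ∧ ¬e ∨ c) ∧ ¬¬¬e
    = (e ∧ ¬e ∨ c) ∧ ¬e
    = c ∧ ¬e
E2: ¬c ∧ b ∨ c ∧ b ∨ b ∨ b ∧ e
    = b ∨ b ∨ b ∧ e
    = b ∨ b
    = b
These differ: at b=1, c=0, e=0, E1 = 0 but E2 = 1.

No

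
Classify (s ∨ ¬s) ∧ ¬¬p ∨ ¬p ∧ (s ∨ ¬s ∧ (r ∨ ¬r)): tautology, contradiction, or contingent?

tautology

(s ∨ ¬s) ∧ ¬¬p ∨ ¬p ∧ (s ∨ ¬s ∧ (r ∨ ¬r))
= (s ∨ ¬s) ∧ ¬¬p ∨ ¬p ∧ (s ∨ ¬s)   [complement / identity]
= (s ∨ ¬s) ∧ p ∨ ¬p ∧ (s ∨ ¬s)   [double negation]
= s ∨ ¬s   [distribution]
= True   [complement]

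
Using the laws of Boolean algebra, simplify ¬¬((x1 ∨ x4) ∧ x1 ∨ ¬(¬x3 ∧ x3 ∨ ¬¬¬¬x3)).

x1 ∨ ¬x3

¬¬((x1 ∨ x4) ∧ x1 ∨ ¬(¬x3 ∧ x3 ∨ ¬¬¬¬x3))
= ¬¬((x1 ∨ x4) ∧ x1 ∨ ¬(¬x3 ∧ x3 ∨ ¬¬x3))   — double negation
= (x1 ∨ x4) ∧ x1 ∨ ¬(¬x3 ∧ x3 ∨ ¬¬x3)   — double negation
= (x1 ∨ x4) ∧ x1 ∨ ¬¬¬x3   — complement / identity
= x1 ∨ ¬¬¬x3   — absorption
= x1 ∨ ¬x3   — double negation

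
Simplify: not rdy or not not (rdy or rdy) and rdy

True

not rdy or not not (rdy or rdy) and rdy
= not rdy or (rdy or rdy) and rdy   [double negation]
= not rdy or rdy and rdy   [idempotence]
= not rdy or rdy   [idempotence]
= True   [complement]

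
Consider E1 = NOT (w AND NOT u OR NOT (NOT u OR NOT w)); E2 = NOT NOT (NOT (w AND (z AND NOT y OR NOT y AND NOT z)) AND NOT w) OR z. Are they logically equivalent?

E1: NOT (w AND NOT u OR NOT (NOT u OR NOT w))
    = NOT (w AND NOT u OR u AND w)   — De Morgan
    = NOT w   — distribution
E2: NOT NOT (NOT (w AND (z AND NOT y OR NOT y AND NOT z)) AND NOT w) OR z
    = NOT NOT (NOT (w AND NOT y) AND NOT w) OR z   — distribution
    = NOT (w AND NOT y OR w) OR z   — De Morgan
    = NOT w OR z   — absorption
These differ: at u=0, w=1, y=0, z=1, E1 = 0 but E2 = 1.

No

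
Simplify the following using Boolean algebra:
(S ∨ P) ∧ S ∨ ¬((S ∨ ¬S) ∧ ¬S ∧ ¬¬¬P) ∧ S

(S ∨ P) ∧ S ∨ ¬((S ∨ ¬S) ∧ ¬S ∧ ¬¬¬P) ∧ S
= (S ∨ P) ∧ S ∨ ¬(¬S ∧ ¬¬¬P) ∧ S   [complement / identity]
= (S ∨ P) ∧ S ∨ (S ∨ ¬¬P) ∧ S   [De Morgan]
= (S ∨ P) ∧ S ∨ (S ∨ P) ∧ S   [double negation]
= (S ∨ P) ∧ S   [idempotence]
= S   [absorption]

S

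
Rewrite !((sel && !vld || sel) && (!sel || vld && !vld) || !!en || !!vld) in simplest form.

!((sel && !vld || sel) && (!sel || vld && !vld) || !!en || !!vld)
= !(sel && (!sel || vld && !vld) || !!en || !!vld)   [absorption]
= !(sel && !sel || !!en || !!vld)   [complement / identity]
= !(!!en || !!vld)   [complement / identity]
= !en && !vld   [De Morgan]

!en && !vld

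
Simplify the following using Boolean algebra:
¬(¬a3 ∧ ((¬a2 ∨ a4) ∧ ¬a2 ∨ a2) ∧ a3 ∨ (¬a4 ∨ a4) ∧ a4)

¬a4

¬(¬a3 ∧ ((¬a2 ∨ a4) ∧ ¬a2 ∨ a2) ∧ a3 ∨ (¬a4 ∨ a4) ∧ a4)
= ¬(¬a3 ∧ (¬a2 ∨ a2) ∧ a3 ∨ (¬a4 ∨ a4) ∧ a4)   — absorption
= ¬(¬a3 ∧ a3 ∨ (¬a4 ∨ a4) ∧ a4)   — complement / identity
= ¬(¬a3 ∧ a3 ∨ a4)   — complement / identity
= ¬a4   — complement / identity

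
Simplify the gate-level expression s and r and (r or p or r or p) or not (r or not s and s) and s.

s and r and (r or p or r or p) or not (r or not s and s) and s
= s and r and (r or p) or not (r or not s and s) and s   (idempotence)
= s and r or not (r or not s and s) and s   (absorption)
= s and r or not r and s   (complement / identity)
= s   (distribution)

s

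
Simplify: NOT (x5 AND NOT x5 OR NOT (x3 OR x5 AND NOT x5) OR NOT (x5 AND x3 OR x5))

x3 AND x5

NOT (x5 AND NOT x5 OR NOT (x3 OR x5 AND NOT x5) OR NOT (x5 AND x3 OR x5))
= NOT (x5 AND NOT x5 OR NOT x3 OR NOT (x5 AND x3 OR x5))   — complement / identity
= NOT (x5 AND NOT x5 OR NOT x3 OR NOT x5)   — absorption
= NOT (NOT x3 OR NOT x5)   — complement / identity
= x3 AND x5   — De Morgan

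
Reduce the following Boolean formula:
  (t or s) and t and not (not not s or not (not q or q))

t and not s

(t or s) and t and not (not not s or not (not q or q))
= t and not (not not s or not (not q or q))   (absorption)
= t and not s and (not q or q)   (De Morgan)
= t and not s   (complement / identity)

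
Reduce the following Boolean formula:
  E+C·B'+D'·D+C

E+C

E+C·B'+D'·D+C
= E+C·B'+C   [complement / identity]
= E+C   [absorption]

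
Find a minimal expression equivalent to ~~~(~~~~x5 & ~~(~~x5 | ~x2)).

~x5

~~~(~~~~x5 & ~~(~~x5 | ~x2))
= ~~(~~~x5 | ~(~~x5 | ~x2))   — De Morgan
= ~(~~x5 & (~~x5 | ~x2))   — De Morgan
= ~~~x5   — absorption
= ~x5   — double negation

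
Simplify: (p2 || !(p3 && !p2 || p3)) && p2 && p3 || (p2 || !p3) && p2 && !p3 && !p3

p2

(p2 || !(p3 && !p2 || p3)) && p2 && p3 || (p2 || !p3) && p2 && !p3 && !p3
= (p2 || !(p3 && !p2 || p3)) && p2 && p3 || (p2 || !p3) && p2 && !p3   (idempotence)
= (p2 || !p3) && p2 && p3 || (p2 || !p3) && p2 && !p3   (absorption)
= (p2 || !p3) && p2   (distribution)
= p2   (absorption)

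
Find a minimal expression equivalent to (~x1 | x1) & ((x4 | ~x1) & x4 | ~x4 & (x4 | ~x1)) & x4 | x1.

(~x1 | x1) & ((x4 | ~x1) & x4 | ~x4 & (x4 | ~x1)) & x4 | x1
= (~x1 | x1) & (x4 | ~x1) & x4 | x1   [distribution]
= (x4 | ~x1) & x4 | x1   [complement / identity]
= x4 | x1   [absorption]

x4 | x1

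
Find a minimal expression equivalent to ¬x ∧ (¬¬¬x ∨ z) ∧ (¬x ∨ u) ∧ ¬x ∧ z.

¬x ∧ (¬¬¬x ∨ z) ∧ (¬x ∨ u) ∧ ¬x ∧ z
= ¬x ∧ (¬¬¬x ∨ z) ∧ ¬x ∧ z   (absorption)
= ¬x ∧ (¬x ∨ z) ∧ ¬x ∧ z   (double negation)
= ¬x ∧ ¬x ∧ z   (absorption)
= ¬x ∧ z   (idempotence)

¬x ∧ z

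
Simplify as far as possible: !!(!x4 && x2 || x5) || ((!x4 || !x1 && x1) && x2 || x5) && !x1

!!(!x4 && x2 || x5) || ((!x4 || !x1 && x1) && x2 || x5) && !x1
= !!(!x4 && x2 || x5) || (!x4 && x2 || x5) && !x1   (complement / identity)
= !x4 && x2 || x5 || (!x4 && x2 || x5) && !x1   (double negation)
= !x4 && x2 || x5   (absorption)

!x4 && x2 || x5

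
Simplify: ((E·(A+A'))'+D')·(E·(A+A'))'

E'

((E·(A+A'))'+D')·(E·(A+A'))'
= (E·(A+A'))'   [absorption]
= E'   [complement / identity]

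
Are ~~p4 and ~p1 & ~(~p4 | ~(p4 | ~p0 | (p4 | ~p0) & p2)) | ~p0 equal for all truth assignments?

E1: ~~p4
    = p4   [double negation]
E2: ~p1 & ~(~p4 | ~(p4 | ~p0 | (p4 | ~p0) & p2)) | ~p0
    = ~p1 & ~(~p4 | ~(p4 | ~p0)) | ~p0   [absorption]
    = ~p1 & p4 & (p4 | ~p0) | ~p0   [De Morgan]
    = ~p1 & p4 | ~p0   [absorption]
These differ: at p0=0, p1=1, p2=0, p4=0, E1 = 0 but E2 = 1.

No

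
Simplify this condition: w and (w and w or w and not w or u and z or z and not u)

w

w and (w and w or w and not w or u and z or z and not u)
= w and (w or u and z or z and not u)   — distribution
= w and (w or z)   — distribution
= w   — absorption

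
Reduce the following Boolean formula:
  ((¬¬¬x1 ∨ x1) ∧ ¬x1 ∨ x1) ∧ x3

x3

((¬¬¬x1 ∨ x1) ∧ ¬x1 ∨ x1) ∧ x3
= ((¬x1 ∨ x1) ∧ ¬x1 ∨ x1) ∧ x3   — double negation
= (¬x1 ∨ x1) ∧ x3   — complement / identity
= x3   — complement / identity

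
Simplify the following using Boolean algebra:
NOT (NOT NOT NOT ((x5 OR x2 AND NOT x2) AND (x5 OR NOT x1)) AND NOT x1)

x5 OR x1

NOT (NOT NOT NOT ((x5 OR x2 AND NOT x2) AND (x5 OR NOT x1)) AND NOT x1)
= NOT NOT ((x5 OR x2 AND NOT x2) AND (x5 OR NOT x1)) OR x1   (De Morgan)
= NOT NOT (x5 AND (x5 OR NOT x1)) OR x1   (complement / identity)
= NOT NOT x5 OR x1   (absorption)
= x5 OR x1   (double negation)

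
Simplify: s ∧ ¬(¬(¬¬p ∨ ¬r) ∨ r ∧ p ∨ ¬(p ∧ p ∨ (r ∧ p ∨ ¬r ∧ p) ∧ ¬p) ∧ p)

s ∧ ¬(¬(¬¬p ∨ ¬r) ∨ r ∧ p ∨ ¬(p ∧ p ∨ (r ∧ p ∨ ¬r ∧ p) ∧ ¬p) ∧ p)
= s ∧ ¬(¬(¬¬p ∨ ¬r) ∨ r ∧ p ∨ ¬(p ∧ p ∨ p ∧ ¬p) ∧ p)   (distribution)
= s ∧ ¬(¬p ∧ r ∨ r ∧ p ∨ ¬(p ∧ p ∨ p ∧ ¬p) ∧ p)   (De Morgan)
= s ∧ ¬(¬p ∧ r ∨ r ∧ p ∨ ¬p ∧ p)   (distribution)
= s ∧ ¬(¬p ∧ r ∨ r ∧ p)   (complement / identity)
= s ∧ ¬r   (distribution)

s ∧ ¬r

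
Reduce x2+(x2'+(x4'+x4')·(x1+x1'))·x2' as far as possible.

x2+(x2'+(x4'+x4')·(x1+x1'))·x2'
= x2+(x2'+x4'+x4')·x2'   (complement / identity)
= x2+(x2'+x4')·x2'   (idempotence)
= x2+x2'   (absorption)
= 1   (complement)

1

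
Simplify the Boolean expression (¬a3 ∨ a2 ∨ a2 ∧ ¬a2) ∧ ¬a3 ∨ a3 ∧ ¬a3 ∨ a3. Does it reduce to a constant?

(¬a3 ∨ a2 ∨ a2 ∧ ¬a2) ∧ ¬a3 ∨ a3 ∧ ¬a3 ∨ a3
= (¬a3 ∨ a2) ∧ ¬a3 ∨ a3 ∧ ¬a3 ∨ a3   [complement / identity]
= (¬a3 ∨ a2) ∧ ¬a3 ∨ a3   [complement / identity]
= ¬a3 ∨ a3   [absorption]
= True   [complement]

True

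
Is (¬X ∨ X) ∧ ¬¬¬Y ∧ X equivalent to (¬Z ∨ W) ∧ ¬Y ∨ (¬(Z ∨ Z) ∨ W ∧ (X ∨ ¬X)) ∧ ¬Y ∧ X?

No

E1: (¬X ∨ X) ∧ ¬¬¬Y ∧ X
    = ¬¬¬Y ∧ X   — complement / identity
    = ¬Y ∧ X   — double negation
E2: (¬Z ∨ W) ∧ ¬Y ∨ (¬(Z ∨ Z) ∨ W ∧ (X ∨ ¬X)) ∧ ¬Y ∧ X
    = (¬Z ∨ W) ∧ ¬Y ∨ (¬(Z ∨ Z) ∨ W) ∧ ¬Y ∧ X   — complement / identity
    = (¬Z ∨ W) ∧ ¬Y ∨ (¬Z ∨ W) ∧ ¬Y ∧ X   — idempotence
    = (¬Z ∨ W) ∧ ¬Y   — absorption
These differ: at W=0, X=1, Y=0, Z=1, E1 = 1 but E2 = 0.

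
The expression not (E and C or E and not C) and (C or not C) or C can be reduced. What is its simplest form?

not (E and C or E and not C) and (C or not C) or C
= not (E and C or E and not C) or C   — complement / identity
= not E or C   — distribution

not E or C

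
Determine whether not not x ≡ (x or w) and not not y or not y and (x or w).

E1: not not x
    = x
E2: (x or w) and not not y or not y and (x or w)
    = (x or w) and y or not y and (x or w)
    = x or w
These differ: at w=1, x=0, y=0, E1 = 0 but E2 = 1.

No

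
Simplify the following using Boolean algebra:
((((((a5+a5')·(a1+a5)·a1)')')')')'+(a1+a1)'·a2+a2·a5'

a1'+a2·a5'

((((((a5+a5')·(a1+a5)·a1)')')')')'+(a1+a1)'·a2+a2·a5'
= ((((a5+a5')·(a1+a5)·a1)')')'+(a1+a1)'·a2+a2·a5'   — double negation
= ((((a5+a5')·(a1+a5)·a1)')')'+a1'·a2+a2·a5'   — idempotence
= ((((a1+a5)·a1)')')'+a1'·a2+a2·a5'   — complement / identity
= ((a1')')'+a1'·a2+a2·a5'   — absorption
= a1'+a1'·a2+a2·a5'   — double negation
= a1'+a2·a5'   — absorption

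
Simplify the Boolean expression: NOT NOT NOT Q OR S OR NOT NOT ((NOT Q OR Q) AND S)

NOT NOT NOT Q OR S OR NOT NOT ((NOT Q OR Q) AND S)
= NOT NOT NOT Q OR S OR NOT NOT S   [complement / identity]
= NOT Q OR S OR NOT NOT S   [double negation]
= NOT Q OR S OR S   [double negation]
= NOT Q OR S   [idempotence]

NOT Q OR S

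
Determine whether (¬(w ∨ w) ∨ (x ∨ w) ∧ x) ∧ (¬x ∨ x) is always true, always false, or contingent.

contingent

(¬(w ∨ w) ∨ (x ∨ w) ∧ x) ∧ (¬x ∨ x)
= ¬(w ∨ w) ∨ (x ∨ w) ∧ x   — complement / identity
= ¬(w ∨ w) ∨ x   — absorption
= ¬w ∨ x   — idempotence
This depends on w, x, so it is not a constant.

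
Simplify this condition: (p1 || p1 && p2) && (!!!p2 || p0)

p1 && (!p2 || p0)

(p1 || p1 && p2) && (!!!p2 || p0)
= (p1 || p1 && p2) && (!p2 || p0)   — double negation
= p1 && (!p2 || p0)   — absorption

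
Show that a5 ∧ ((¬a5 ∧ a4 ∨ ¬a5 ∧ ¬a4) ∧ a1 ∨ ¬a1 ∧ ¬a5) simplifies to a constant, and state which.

a5 ∧ ((¬a5 ∧ a4 ∨ ¬a5 ∧ ¬a4) ∧ a1 ∨ ¬a1 ∧ ¬a5)
= a5 ∧ (¬a5 ∧ a1 ∨ ¬a1 ∧ ¬a5)   [distribution]
= a5 ∧ ¬a5   [distribution]
= False   [complement]

False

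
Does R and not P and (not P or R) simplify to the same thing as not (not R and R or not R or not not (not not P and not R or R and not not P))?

E1: R and not P and (not P or R)
    = R and not P
E2: not (not R and R or not R or not not (not not P and not R or R and not not P))
    = not (not R and R or not R or not not not not P)
    = not (not R or not not not not P)
    = not (not R or not not P)
    = R and not P
Both reduce to R and not P, so they are equivalent.

Yes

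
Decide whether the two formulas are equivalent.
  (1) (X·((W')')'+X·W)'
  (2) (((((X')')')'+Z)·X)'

Yes

E1: (X·((W')')'+X·W)'
    = (X·W'+X·W)'   (double negation)
    = X'   (distribution)
E2: (((((X')')')'+Z)·X)'
    = (((X')'+Z)·X)'   (double negation)
    = ((X+Z)·X)'   (double negation)
    = X'   (absorption)
Both reduce to X', so they are equivalent.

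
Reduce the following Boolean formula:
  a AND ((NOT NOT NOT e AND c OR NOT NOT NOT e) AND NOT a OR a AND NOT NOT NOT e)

a AND NOT e

a AND ((NOT NOT NOT e AND c OR NOT NOT NOT e) AND NOT a OR a AND NOT NOT NOT e)
= a AND (NOT NOT NOT e AND NOT a OR a AND NOT NOT NOT e)   — absorption
= a AND NOT NOT NOT e   — distribution
= a AND NOT e   — double negation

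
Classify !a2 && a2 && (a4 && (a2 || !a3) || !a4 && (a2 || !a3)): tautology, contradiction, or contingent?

!a2 && a2 && (a4 && (a2 || !a3) || !a4 && (a2 || !a3))
= !a2 && a2 && (a2 || !a3)   (distribution)
= !a2 && a2   (absorption)
= false   (complement)

contradiction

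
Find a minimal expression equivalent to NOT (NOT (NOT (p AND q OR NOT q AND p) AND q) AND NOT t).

NOT (NOT (NOT (p AND q OR NOT q AND p) AND q) AND NOT t)
= NOT (p AND q OR NOT q AND p) AND q OR t
= NOT p AND q OR t

NOT p AND q OR t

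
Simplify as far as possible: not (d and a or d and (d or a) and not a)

not d

not (d and a or d and (d or a) and not a)
= not (d and a or d and not a)   [absorption]
= not d   [distribution]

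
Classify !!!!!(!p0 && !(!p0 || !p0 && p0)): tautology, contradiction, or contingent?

!!!!!(!p0 && !(!p0 || !p0 && p0))
= !!!!(p0 || !p0 || !p0 && p0)   [De Morgan]
= !!!!(p0 || !p0)   [complement / identity]
= !!(p0 || !p0)   [double negation]
= p0 || !p0   [double negation]
= true   [complement]

tautology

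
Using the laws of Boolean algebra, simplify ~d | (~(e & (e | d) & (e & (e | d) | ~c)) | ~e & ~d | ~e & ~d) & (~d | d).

~d | (~(e & (e | d) & (e & (e | d) | ~c)) | ~e & ~d | ~e & ~d) & (~d | d)
= ~d | (~(e & (e | d)) | ~e & ~d | ~e & ~d) & (~d | d)
= ~d | (~e | ~e & ~d | ~e & ~d) & (~d | d)
= ~d | ~e | ~e & ~d | ~e & ~d
= ~d | ~e | ~e & ~d
= ~d | ~e

~d | ~e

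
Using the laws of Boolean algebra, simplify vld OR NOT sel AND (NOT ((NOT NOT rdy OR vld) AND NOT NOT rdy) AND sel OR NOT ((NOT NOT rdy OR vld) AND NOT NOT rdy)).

vld OR NOT sel AND NOT rdy

vld OR NOT sel AND (NOT ((NOT NOT rdy OR vld) AND NOT NOT rdy) AND sel OR NOT ((NOT NOT rdy OR vld) AND NOT NOT rdy))
= vld OR NOT sel AND NOT ((NOT NOT rdy OR vld) AND NOT NOT rdy)   (absorption)
= vld OR NOT sel AND NOT NOT NOT rdy   (absorption)
= vld OR NOT sel AND NOT rdy   (double negation)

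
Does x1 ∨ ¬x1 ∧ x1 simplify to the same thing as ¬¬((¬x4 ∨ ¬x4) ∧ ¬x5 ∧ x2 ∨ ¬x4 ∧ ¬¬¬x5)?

No

E1: x1 ∨ ¬x1 ∧ x1
    = x1   [complement / identity]
E2: ¬¬((¬x4 ∨ ¬x4) ∧ ¬x5 ∧ x2 ∨ ¬x4 ∧ ¬¬¬x5)
    = ¬¬((¬x4 ∨ ¬x4) ∧ ¬x5 ∧ x2 ∨ ¬x4 ∧ ¬x5)   [double negation]
    = ¬¬(¬x4 ∧ ¬x5 ∧ x2 ∨ ¬x4 ∧ ¬x5)   [idempotence]
    = ¬¬(¬x4 ∧ ¬x5)   [absorption]
    = ¬x4 ∧ ¬x5   [double negation]
These differ: at x1=1, x2=1, x4=0, x5=1, E1 = 1 but E2 = 0.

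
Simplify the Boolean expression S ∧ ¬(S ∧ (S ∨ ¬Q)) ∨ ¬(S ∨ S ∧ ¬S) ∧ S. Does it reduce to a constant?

S ∧ ¬(S ∧ (S ∨ ¬Q)) ∨ ¬(S ∨ S ∧ ¬S) ∧ S
= S ∧ ¬(S ∧ (S ∨ ¬Q)) ∨ ¬S ∧ S   [complement / identity]
= S ∧ ¬(S ∧ (S ∨ ¬Q))   [complement / identity]
= S ∧ ¬S   [absorption]
= False   [complement]

False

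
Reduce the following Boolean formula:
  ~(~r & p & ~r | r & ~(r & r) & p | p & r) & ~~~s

~p & ~s

~(~r & p & ~r | r & ~(r & r) & p | p & r) & ~~~s
= ~(~r & p & ~r | r & ~r & p | p & r) & ~~~s   — idempotence
= ~(~r & p | p & r) & ~~~s   — distribution
= ~p & ~~~s   — distribution
= ~p & ~s   — double negation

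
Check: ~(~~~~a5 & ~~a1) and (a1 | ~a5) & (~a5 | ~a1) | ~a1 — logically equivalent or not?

Yes

E1: ~(~~~~a5 & ~~a1)
    = ~(~~a5 & ~~a1)   [double negation]
    = ~a5 | ~a1   [De Morgan]
E2: (a1 | ~a5) & (~a5 | ~a1) | ~a1
    = a1 & ~a1 | ~a5 | ~a1   [distribution]
    = ~a5 | ~a1   [complement / identity]
Both reduce to ~a5 | ~a1, so they are equivalent.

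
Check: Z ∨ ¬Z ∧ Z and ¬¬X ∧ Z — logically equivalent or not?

No

E1: Z ∨ ¬Z ∧ Z
    = Z
E2: ¬¬X ∧ Z
    = X ∧ Z
These differ: at X=0, Z=1, E1 = 1 but E2 = 0.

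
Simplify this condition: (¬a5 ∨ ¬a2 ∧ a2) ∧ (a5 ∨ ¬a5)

(¬a5 ∨ ¬a2 ∧ a2) ∧ (a5 ∨ ¬a5)
= ¬a5 ∧ (a5 ∨ ¬a5)   — complement / identity
= ¬a5   — complement / identity

¬a5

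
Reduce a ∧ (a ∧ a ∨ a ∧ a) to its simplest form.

a

a ∧ (a ∧ a ∨ a ∧ a)
= a ∧ a ∧ a   [idempotence]
= a ∧ a   [idempotence]
= a   [idempotence]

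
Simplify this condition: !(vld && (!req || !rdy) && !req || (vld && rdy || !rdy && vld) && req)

!(vld && (!req || !rdy) && !req || (vld && rdy || !rdy && vld) && req)
= !(vld && (!req || !rdy) && !req || vld && req)   — distribution
= !(vld && !req || vld && req)   — absorption
= !vld   — distribution

!vld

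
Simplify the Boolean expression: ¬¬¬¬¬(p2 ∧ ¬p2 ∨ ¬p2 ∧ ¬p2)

p2

¬¬¬¬¬(p2 ∧ ¬p2 ∨ ¬p2 ∧ ¬p2)
= ¬¬¬(p2 ∧ ¬p2 ∨ ¬p2 ∧ ¬p2)   [double negation]
= ¬¬¬¬p2   [distribution]
= ¬¬p2   [double negation]
= p2   [double negation]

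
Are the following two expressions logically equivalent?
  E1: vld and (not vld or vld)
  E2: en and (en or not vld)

E1: vld and (not vld or vld)
    = vld   — complement / identity
E2: en and (en or not vld)
    = en   — absorption
These differ: at en=1, vld=0, E1 = 0 but E2 = 1.

No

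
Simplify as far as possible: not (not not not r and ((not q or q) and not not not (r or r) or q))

not (not not not r and ((not q or q) and not not not (r or r) or q))
= not (not not not r and (not not not (r or r) or q))   (complement / identity)
= not (not not not r and (not not not r or q))   (idempotence)
= not not not not r   (absorption)
= not not r   (double negation)
= r   (double negation)

r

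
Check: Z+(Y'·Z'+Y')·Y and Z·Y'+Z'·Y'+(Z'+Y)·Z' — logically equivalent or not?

No

E1: Z+(Y'·Z'+Y')·Y
    = Z+Y'·Y
    = Z
E2: Z·Y'+Z'·Y'+(Z'+Y)·Z'
    = Z·Y'+Z'·Y'+Z'
    = Y'+Z'
These differ: at Y=1, Z=0, E1 = 0 but E2 = 1.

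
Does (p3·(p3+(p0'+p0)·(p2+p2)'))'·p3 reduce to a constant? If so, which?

yes, False

(p3·(p3+(p0'+p0)·(p2+p2)'))'·p3
= (p3·(p3+(p2+p2)'))'·p3
= (p3·(p3+p2'))'·p3
= p3'·p3
= 0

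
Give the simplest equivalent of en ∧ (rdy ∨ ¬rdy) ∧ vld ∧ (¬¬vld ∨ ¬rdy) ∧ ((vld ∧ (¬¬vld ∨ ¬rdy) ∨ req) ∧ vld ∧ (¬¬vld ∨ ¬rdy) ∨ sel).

en ∧ vld

en ∧ (rdy ∨ ¬rdy) ∧ vld ∧ (¬¬vld ∨ ¬rdy) ∧ ((vld ∧ (¬¬vld ∨ ¬rdy) ∨ req) ∧ vld ∧ (¬¬vld ∨ ¬rdy) ∨ sel)
= en ∧ (rdy ∨ ¬rdy) ∧ vld ∧ (¬¬vld ∨ ¬rdy) ∧ (vld ∧ (¬¬vld ∨ ¬rdy) ∨ sel)   [absorption]
= en ∧ vld ∧ (¬¬vld ∨ ¬rdy) ∧ (vld ∧ (¬¬vld ∨ ¬rdy) ∨ sel)   [complement / identity]
= en ∧ vld ∧ (¬¬vld ∨ ¬rdy)   [absorption]
= en ∧ vld ∧ (vld ∨ ¬rdy)   [double negation]
= en ∧ vld   [absorption]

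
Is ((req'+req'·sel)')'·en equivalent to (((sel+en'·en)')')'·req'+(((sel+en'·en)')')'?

No

E1: ((req'+req'·sel)')'·en
    = ((req')')'·en   — absorption
    = req'·en   — double negation
E2: (((sel+en'·en)')')'·req'+(((sel+en'·en)')')'
    = (((sel+en'·en)')')'   — absorption
    = ((sel')')'   — complement / identity
    = sel'   — double negation
These differ: at en=0, req=0, sel=0, E1 = 0 but E2 = 1.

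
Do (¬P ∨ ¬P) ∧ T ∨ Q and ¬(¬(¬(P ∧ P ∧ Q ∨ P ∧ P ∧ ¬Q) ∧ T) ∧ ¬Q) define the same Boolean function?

Yes

E1: (¬P ∨ ¬P) ∧ T ∨ Q
    = ¬P ∧ T ∨ Q
E2: ¬(¬(¬(P ∧ P ∧ Q ∨ P ∧ P ∧ ¬Q) ∧ T) ∧ ¬Q)
    = ¬(¬(¬(P ∧ P) ∧ T) ∧ ¬Q)
    = ¬(¬(¬P ∧ T) ∧ ¬Q)
    = ¬P ∧ T ∨ Q
Both reduce to ¬P ∧ T ∨ Q, so they are equivalent.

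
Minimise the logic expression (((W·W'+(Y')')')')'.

(((W·W'+(Y')')')')'
= (W·W'+(Y')')'   [double negation]
= ((Y')')'   [complement / identity]
= Y'   [double negation]

Y'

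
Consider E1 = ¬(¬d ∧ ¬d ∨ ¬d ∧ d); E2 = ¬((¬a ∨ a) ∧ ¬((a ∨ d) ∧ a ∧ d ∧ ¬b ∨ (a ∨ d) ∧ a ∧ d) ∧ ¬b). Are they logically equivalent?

No

E1: ¬(¬d ∧ ¬d ∨ ¬d ∧ d)
    = ¬¬d
    = d
E2: ¬((¬a ∨ a) ∧ ¬((a ∨ d) ∧ a ∧ d ∧ ¬b ∨ (a ∨ d) ∧ a ∧ d) ∧ ¬b)
    = ¬((¬a ∨ a) ∧ ¬((a ∨ d) ∧ a ∧ d) ∧ ¬b)
    = ¬(¬((a ∨ d) ∧ a ∧ d) ∧ ¬b)
    = (a ∨ d) ∧ a ∧ d ∨ b
    = a ∧ d ∨ b
These differ: at a=0, b=0, d=1, E1 = 1 but E2 = 0.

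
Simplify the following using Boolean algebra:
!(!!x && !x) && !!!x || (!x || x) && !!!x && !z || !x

!x

!(!!x && !x) && !!!x || (!x || x) && !!!x && !z || !x
= (!x || x) && !!!x || (!x || x) && !!!x && !z || !x   (De Morgan)
= (!x || x) && !!!x || !x   (absorption)
= !!!x || !x   (complement / identity)
= !x || !x   (double negation)
= !x   (idempotence)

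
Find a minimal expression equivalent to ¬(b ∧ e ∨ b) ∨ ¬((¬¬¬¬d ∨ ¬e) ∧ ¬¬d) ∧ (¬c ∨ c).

¬(b ∧ e ∨ b) ∨ ¬((¬¬¬¬d ∨ ¬e) ∧ ¬¬d) ∧ (¬c ∨ c)
= ¬(b ∧ e ∨ b) ∨ ¬((¬¬d ∨ ¬e) ∧ ¬¬d) ∧ (¬c ∨ c)   — double negation
= ¬(b ∧ e ∨ b) ∨ ¬((¬¬d ∨ ¬e) ∧ ¬¬d)   — complement / identity
= ¬(b ∧ e ∨ b) ∨ ¬¬¬d   — absorption
= ¬b ∨ ¬¬¬d   — absorption
= ¬b ∨ ¬d   — double negation

¬b ∨ ¬d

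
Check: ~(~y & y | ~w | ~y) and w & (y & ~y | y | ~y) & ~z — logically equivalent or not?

E1: ~(~y & y | ~w | ~y)
    = ~(~w | ~y)
    = w & y
E2: w & (y & ~y | y | ~y) & ~z
    = w & (y | ~y) & ~z
    = w & ~z
These differ: at w=1, y=1, z=1, E1 = 1 but E2 = 0.

No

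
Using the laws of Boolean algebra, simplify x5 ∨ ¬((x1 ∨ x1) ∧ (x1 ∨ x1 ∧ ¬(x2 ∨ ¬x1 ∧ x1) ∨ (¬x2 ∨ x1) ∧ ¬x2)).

x5 ∨ ¬((x1 ∨ x1) ∧ (x1 ∨ x1 ∧ ¬(x2 ∨ ¬x1 ∧ x1) ∨ (¬x2 ∨ x1) ∧ ¬x2))
= x5 ∨ ¬((x1 ∨ x1) ∧ (x1 ∨ x1 ∧ ¬x2 ∨ (¬x2 ∨ x1) ∧ ¬x2))   (complement / identity)
= x5 ∨ ¬((x1 ∨ x1) ∧ (x1 ∨ x1 ∧ ¬x2 ∨ ¬x2))   (absorption)
= x5 ∨ ¬((x1 ∨ x1) ∧ (x1 ∨ ¬x2))   (absorption)
= x5 ∨ ¬(x1 ∨ x1 ∧ ¬x2)   (distribution)
= x5 ∨ ¬x1   (absorption)

x5 ∨ ¬x1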